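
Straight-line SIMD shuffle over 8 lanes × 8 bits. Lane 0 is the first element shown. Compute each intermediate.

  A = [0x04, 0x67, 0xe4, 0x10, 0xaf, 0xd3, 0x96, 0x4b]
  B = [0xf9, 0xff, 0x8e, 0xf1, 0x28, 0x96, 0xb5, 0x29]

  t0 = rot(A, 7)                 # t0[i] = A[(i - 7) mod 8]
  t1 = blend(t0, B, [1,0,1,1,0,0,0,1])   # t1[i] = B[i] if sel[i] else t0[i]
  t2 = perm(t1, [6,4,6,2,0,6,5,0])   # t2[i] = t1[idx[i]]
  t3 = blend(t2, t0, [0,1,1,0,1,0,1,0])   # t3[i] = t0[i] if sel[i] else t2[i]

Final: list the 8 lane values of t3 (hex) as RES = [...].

RES = [0x4b, 0xe4, 0x10, 0x8e, 0xd3, 0x4b, 0x4b, 0xf9]

t0 = [0x67, 0xe4, 0x10, 0xaf, 0xd3, 0x96, 0x4b, 0x04]
t1 = [0xf9, 0xe4, 0x8e, 0xf1, 0xd3, 0x96, 0x4b, 0x29]
t2 = [0x4b, 0xd3, 0x4b, 0x8e, 0xf9, 0x4b, 0x96, 0xf9]
t3 = [0x4b, 0xe4, 0x10, 0x8e, 0xd3, 0x4b, 0x4b, 0xf9]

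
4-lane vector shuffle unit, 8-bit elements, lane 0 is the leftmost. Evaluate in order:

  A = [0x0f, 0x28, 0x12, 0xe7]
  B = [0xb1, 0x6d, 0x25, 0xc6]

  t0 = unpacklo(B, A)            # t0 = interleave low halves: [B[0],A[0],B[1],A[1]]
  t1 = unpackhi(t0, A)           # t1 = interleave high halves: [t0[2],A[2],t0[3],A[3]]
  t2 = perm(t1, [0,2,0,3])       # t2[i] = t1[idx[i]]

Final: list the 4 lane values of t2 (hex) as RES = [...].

RES = [ 0x6d  0x28  0x6d  0xe7 ]

→ t0 |b1|0f|6d|28|
→ t1 |6d|12|28|e7|
→ t2 |6d|28|6d|e7|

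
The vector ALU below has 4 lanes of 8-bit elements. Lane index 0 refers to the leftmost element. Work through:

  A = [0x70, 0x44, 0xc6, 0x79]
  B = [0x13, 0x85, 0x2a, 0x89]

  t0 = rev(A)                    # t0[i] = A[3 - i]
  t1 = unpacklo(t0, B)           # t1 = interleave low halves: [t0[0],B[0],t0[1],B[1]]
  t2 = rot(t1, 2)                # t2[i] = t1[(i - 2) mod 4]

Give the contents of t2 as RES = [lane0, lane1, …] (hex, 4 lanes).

  t0: 79 c6 44 70
  t1: 79 13 c6 85
  t2: c6 85 79 13

RES = [0xc6, 0x85, 0x79, 0x13]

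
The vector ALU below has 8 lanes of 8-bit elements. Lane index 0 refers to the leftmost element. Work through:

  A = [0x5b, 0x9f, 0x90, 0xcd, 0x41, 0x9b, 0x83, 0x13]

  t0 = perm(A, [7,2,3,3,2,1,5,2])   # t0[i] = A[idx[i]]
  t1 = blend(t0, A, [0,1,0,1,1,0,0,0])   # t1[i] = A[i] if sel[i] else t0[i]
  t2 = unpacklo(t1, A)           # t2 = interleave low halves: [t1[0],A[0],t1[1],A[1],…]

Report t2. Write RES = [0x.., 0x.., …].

RES = [ 0x13  0x5b  0x9f  0x9f  0xcd  0x90  0xcd  0xcd ]

t0 = [0x13, 0x90, 0xcd, 0xcd, 0x90, 0x9f, 0x9b, 0x90]
t1 = [0x13, 0x9f, 0xcd, 0xcd, 0x41, 0x9f, 0x9b, 0x90]
t2 = [0x13, 0x5b, 0x9f, 0x9f, 0xcd, 0x90, 0xcd, 0xcd]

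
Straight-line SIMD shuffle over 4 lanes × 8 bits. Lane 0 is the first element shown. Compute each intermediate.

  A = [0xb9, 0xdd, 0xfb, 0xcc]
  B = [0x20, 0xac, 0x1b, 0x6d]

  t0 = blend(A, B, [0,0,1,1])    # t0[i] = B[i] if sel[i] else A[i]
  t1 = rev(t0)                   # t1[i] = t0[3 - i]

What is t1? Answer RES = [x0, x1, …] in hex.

→ t0 |b9|dd|1b|6d|
→ t1 |6d|1b|dd|b9|

RES = [0x6d, 0x1b, 0xdd, 0xb9]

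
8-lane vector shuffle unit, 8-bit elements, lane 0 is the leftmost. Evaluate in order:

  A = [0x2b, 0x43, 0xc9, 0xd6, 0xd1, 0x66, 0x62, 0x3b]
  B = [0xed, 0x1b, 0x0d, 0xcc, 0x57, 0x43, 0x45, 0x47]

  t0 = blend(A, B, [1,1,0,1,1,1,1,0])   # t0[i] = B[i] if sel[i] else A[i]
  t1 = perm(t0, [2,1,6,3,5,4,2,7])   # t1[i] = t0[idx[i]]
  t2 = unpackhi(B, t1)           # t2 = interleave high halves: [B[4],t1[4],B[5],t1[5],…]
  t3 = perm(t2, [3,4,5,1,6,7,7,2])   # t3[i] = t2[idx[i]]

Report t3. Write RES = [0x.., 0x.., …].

RES = [0x57, 0x45, 0xc9, 0x43, 0x47, 0x3b, 0x3b, 0x43]

t0 = [0xed, 0x1b, 0xc9, 0xcc, 0x57, 0x43, 0x45, 0x3b]
t1 = [0xc9, 0x1b, 0x45, 0xcc, 0x43, 0x57, 0xc9, 0x3b]
t2 = [0x57, 0x43, 0x43, 0x57, 0x45, 0xc9, 0x47, 0x3b]
t3 = [0x57, 0x45, 0xc9, 0x43, 0x47, 0x3b, 0x3b, 0x43]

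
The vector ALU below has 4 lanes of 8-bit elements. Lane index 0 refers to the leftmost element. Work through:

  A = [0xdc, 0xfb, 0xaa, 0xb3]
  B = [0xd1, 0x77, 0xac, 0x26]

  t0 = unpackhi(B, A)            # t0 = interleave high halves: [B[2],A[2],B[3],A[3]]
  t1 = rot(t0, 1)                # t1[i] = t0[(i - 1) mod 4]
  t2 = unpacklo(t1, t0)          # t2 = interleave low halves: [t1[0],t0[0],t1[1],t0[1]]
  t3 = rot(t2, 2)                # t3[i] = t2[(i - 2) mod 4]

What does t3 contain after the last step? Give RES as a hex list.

  t0: ac aa 26 b3
  t1: b3 ac aa 26
  t2: b3 ac ac aa
  t3: ac aa b3 ac

RES = [0xac, 0xaa, 0xb3, 0xac]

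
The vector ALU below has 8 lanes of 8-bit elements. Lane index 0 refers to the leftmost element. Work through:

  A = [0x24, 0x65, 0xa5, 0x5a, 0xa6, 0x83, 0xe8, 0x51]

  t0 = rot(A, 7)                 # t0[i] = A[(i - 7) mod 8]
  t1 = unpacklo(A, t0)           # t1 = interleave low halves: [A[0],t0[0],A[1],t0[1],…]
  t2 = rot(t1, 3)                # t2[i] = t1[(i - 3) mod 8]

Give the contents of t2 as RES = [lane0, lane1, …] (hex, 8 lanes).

RES = [ 0x5a  0x5a  0xa6  0x24  0x65  0x65  0xa5  0xa5 ]

  t0: 65 a5 5a a6 83 e8 51 24
  t1: 24 65 65 a5 a5 5a 5a a6
  t2: 5a 5a a6 24 65 65 a5 a5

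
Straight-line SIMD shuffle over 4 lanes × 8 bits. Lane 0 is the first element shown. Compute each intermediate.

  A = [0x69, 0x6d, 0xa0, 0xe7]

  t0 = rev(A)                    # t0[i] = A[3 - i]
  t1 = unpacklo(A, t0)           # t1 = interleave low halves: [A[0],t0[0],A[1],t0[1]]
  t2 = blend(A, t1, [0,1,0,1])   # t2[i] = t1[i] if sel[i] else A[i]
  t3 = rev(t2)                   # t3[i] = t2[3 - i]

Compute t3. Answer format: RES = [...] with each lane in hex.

RES = [ 0xa0  0xa0  0xe7  0x69 ]

→ t0 |e7|a0|6d|69|
→ t1 |69|e7|6d|a0|
→ t2 |69|e7|a0|a0|
→ t3 |a0|a0|e7|69|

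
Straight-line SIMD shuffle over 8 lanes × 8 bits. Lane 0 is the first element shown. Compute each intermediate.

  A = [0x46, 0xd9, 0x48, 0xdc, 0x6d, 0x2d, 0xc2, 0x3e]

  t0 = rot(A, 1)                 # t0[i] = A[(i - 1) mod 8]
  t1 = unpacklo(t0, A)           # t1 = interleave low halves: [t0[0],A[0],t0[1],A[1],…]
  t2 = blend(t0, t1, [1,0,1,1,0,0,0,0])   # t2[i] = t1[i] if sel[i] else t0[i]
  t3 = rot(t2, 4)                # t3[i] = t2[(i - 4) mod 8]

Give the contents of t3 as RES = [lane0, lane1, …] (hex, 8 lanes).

t0 = [0x3e, 0x46, 0xd9, 0x48, 0xdc, 0x6d, 0x2d, 0xc2]
t1 = [0x3e, 0x46, 0x46, 0xd9, 0xd9, 0x48, 0x48, 0xdc]
t2 = [0x3e, 0x46, 0x46, 0xd9, 0xdc, 0x6d, 0x2d, 0xc2]
t3 = [0xdc, 0x6d, 0x2d, 0xc2, 0x3e, 0x46, 0x46, 0xd9]

RES = [0xdc, 0x6d, 0x2d, 0xc2, 0x3e, 0x46, 0x46, 0xd9]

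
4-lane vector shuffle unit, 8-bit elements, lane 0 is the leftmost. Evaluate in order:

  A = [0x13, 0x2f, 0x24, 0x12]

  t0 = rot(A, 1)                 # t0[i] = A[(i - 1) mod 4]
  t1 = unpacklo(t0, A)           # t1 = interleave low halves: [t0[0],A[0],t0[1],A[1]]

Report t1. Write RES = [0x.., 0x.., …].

t0 = [0x12, 0x13, 0x2f, 0x24]
t1 = [0x12, 0x13, 0x13, 0x2f]

RES = [0x12, 0x13, 0x13, 0x2f]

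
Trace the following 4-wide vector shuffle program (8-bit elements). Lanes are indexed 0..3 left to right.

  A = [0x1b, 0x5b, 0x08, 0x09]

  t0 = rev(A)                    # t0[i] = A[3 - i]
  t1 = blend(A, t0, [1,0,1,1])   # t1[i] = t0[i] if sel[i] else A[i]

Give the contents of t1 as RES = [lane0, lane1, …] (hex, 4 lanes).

RES = [0x09, 0x5b, 0x5b, 0x1b]

  t0: 09 08 5b 1b
  t1: 09 5b 5b 1b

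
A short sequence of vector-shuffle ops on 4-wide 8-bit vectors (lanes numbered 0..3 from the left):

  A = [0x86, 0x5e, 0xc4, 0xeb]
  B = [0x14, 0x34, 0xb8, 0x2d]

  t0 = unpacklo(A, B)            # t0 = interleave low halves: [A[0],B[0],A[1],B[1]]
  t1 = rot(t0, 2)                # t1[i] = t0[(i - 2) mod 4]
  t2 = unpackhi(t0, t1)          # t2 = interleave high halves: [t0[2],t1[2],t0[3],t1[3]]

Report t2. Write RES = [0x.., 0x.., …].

RES = [ 0x5e  0x86  0x34  0x14 ]

t0 = [0x86, 0x14, 0x5e, 0x34]
t1 = [0x5e, 0x34, 0x86, 0x14]
t2 = [0x5e, 0x86, 0x34, 0x14]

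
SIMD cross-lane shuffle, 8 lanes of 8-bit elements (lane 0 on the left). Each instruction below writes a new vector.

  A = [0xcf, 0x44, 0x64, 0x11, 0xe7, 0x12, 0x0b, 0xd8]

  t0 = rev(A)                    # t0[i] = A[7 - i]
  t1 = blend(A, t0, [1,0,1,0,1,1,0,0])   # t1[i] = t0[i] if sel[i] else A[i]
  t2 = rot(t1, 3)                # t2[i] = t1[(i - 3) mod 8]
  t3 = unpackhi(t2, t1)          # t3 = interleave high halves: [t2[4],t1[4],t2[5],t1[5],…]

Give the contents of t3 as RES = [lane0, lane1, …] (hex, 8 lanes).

RES = [0x44, 0x11, 0x12, 0x64, 0x11, 0x0b, 0x11, 0xd8]

→ t0 |d8|0b|12|e7|11|64|44|cf|
→ t1 |d8|44|12|11|11|64|0b|d8|
→ t2 |64|0b|d8|d8|44|12|11|11|
→ t3 |44|11|12|64|11|0b|11|d8|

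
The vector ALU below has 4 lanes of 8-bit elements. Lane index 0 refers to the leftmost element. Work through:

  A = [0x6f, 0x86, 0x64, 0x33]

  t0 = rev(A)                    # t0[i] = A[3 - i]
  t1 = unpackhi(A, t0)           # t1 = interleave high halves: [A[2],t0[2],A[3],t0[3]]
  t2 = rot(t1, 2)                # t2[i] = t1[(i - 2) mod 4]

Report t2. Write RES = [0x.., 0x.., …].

RES = [ 0x33  0x6f  0x64  0x86 ]

→ t0 |33|64|86|6f|
→ t1 |64|86|33|6f|
→ t2 |33|6f|64|86|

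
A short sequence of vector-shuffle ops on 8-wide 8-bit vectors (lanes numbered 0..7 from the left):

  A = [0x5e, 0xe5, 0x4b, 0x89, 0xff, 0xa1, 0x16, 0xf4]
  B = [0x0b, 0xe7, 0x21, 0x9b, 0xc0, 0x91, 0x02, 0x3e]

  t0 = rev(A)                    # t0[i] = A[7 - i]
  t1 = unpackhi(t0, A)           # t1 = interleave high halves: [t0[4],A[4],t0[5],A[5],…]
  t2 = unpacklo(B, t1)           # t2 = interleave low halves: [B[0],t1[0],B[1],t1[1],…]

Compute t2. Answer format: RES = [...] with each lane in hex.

→ t0 |f4|16|a1|ff|89|4b|e5|5e|
→ t1 |89|ff|4b|a1|e5|16|5e|f4|
→ t2 |0b|89|e7|ff|21|4b|9b|a1|

RES = [0x0b, 0x89, 0xe7, 0xff, 0x21, 0x4b, 0x9b, 0xa1]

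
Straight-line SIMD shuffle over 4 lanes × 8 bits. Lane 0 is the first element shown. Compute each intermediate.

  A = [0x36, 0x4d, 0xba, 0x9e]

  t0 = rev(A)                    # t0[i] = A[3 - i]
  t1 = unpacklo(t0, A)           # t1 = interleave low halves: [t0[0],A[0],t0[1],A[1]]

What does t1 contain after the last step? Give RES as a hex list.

  t0: 9e ba 4d 36
  t1: 9e 36 ba 4d

RES = [0x9e, 0x36, 0xba, 0x4d]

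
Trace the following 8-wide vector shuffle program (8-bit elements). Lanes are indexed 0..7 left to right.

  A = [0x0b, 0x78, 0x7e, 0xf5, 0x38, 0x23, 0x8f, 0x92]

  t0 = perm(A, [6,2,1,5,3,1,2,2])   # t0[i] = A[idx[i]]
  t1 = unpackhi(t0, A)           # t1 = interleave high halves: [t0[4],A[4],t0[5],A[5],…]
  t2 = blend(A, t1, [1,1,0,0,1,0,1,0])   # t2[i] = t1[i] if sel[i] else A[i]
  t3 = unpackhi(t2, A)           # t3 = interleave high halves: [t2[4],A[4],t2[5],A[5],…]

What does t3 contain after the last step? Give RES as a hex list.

→ t0 |8f|7e|78|23|f5|78|7e|7e|
→ t1 |f5|38|78|23|7e|8f|7e|92|
→ t2 |f5|38|7e|f5|7e|23|7e|92|
→ t3 |7e|38|23|23|7e|8f|92|92|

RES = [0x7e, 0x38, 0x23, 0x23, 0x7e, 0x8f, 0x92, 0x92]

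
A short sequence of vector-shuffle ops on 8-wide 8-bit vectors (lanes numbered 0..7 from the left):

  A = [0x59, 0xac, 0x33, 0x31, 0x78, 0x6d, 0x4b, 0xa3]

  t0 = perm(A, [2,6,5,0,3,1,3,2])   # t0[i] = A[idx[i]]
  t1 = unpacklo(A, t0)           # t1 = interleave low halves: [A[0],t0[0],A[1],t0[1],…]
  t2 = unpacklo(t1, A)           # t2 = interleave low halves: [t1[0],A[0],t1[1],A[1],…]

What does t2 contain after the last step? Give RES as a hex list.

RES = [0x59, 0x59, 0x33, 0xac, 0xac, 0x33, 0x4b, 0x31]

t0 = [0x33, 0x4b, 0x6d, 0x59, 0x31, 0xac, 0x31, 0x33]
t1 = [0x59, 0x33, 0xac, 0x4b, 0x33, 0x6d, 0x31, 0x59]
t2 = [0x59, 0x59, 0x33, 0xac, 0xac, 0x33, 0x4b, 0x31]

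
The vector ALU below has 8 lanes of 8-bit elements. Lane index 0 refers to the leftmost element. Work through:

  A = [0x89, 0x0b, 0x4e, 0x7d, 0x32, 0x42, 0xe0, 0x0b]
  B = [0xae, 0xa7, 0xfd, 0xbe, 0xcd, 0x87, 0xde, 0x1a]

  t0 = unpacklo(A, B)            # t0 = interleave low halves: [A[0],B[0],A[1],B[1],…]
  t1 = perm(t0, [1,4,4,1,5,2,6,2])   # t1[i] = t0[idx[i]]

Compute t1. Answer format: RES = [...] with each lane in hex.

→ t0 |89|ae|0b|a7|4e|fd|7d|be|
→ t1 |ae|4e|4e|ae|fd|0b|7d|0b|

RES = [ 0xae  0x4e  0x4e  0xae  0xfd  0x0b  0x7d  0x0b ]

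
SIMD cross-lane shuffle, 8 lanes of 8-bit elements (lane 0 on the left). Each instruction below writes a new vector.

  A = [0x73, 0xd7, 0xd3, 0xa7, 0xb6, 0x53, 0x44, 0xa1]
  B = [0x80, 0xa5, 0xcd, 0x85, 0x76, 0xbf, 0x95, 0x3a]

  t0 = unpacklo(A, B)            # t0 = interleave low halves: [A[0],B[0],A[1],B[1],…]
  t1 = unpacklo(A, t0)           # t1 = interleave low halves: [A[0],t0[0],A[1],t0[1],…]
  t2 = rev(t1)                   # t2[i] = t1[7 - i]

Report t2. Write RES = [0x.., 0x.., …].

  t0: 73 80 d7 a5 d3 cd a7 85
  t1: 73 73 d7 80 d3 d7 a7 a5
  t2: a5 a7 d7 d3 80 d7 73 73

RES = [0xa5, 0xa7, 0xd7, 0xd3, 0x80, 0xd7, 0x73, 0x73]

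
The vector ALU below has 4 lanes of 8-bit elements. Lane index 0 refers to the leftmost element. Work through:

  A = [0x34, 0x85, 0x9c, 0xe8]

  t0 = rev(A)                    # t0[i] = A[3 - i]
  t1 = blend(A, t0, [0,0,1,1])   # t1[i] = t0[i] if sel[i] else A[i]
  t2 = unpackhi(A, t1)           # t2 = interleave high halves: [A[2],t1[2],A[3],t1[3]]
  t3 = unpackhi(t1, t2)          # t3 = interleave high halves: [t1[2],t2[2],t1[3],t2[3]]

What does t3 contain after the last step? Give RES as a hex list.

RES = [ 0x85  0xe8  0x34  0x34 ]

  t0: e8 9c 85 34
  t1: 34 85 85 34
  t2: 9c 85 e8 34
  t3: 85 e8 34 34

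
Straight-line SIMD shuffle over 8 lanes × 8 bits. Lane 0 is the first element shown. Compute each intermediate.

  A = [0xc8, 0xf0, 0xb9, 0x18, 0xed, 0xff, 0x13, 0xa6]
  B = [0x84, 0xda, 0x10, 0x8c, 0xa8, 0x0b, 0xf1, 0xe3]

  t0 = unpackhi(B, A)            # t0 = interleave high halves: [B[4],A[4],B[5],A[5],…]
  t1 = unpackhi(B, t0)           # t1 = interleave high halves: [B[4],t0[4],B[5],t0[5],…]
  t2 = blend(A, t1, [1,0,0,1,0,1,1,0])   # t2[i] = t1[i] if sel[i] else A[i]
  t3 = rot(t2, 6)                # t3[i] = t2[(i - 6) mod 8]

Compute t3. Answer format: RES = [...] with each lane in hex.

t0 = [0xa8, 0xed, 0x0b, 0xff, 0xf1, 0x13, 0xe3, 0xa6]
t1 = [0xa8, 0xf1, 0x0b, 0x13, 0xf1, 0xe3, 0xe3, 0xa6]
t2 = [0xa8, 0xf0, 0xb9, 0x13, 0xed, 0xe3, 0xe3, 0xa6]
t3 = [0xb9, 0x13, 0xed, 0xe3, 0xe3, 0xa6, 0xa8, 0xf0]

RES = [ 0xb9  0x13  0xed  0xe3  0xe3  0xa6  0xa8  0xf0 ]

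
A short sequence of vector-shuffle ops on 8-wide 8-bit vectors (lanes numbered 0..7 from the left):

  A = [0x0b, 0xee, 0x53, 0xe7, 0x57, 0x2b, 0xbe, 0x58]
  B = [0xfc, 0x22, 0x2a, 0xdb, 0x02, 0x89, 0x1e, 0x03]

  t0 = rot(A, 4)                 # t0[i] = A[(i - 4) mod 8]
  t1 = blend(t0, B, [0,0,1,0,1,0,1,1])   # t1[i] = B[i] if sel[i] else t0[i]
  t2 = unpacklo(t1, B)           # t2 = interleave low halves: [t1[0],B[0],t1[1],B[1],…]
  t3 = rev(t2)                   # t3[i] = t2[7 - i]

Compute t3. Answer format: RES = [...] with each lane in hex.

RES = [0xdb, 0x58, 0x2a, 0x2a, 0x22, 0x2b, 0xfc, 0x57]

t0 = [0x57, 0x2b, 0xbe, 0x58, 0x0b, 0xee, 0x53, 0xe7]
t1 = [0x57, 0x2b, 0x2a, 0x58, 0x02, 0xee, 0x1e, 0x03]
t2 = [0x57, 0xfc, 0x2b, 0x22, 0x2a, 0x2a, 0x58, 0xdb]
t3 = [0xdb, 0x58, 0x2a, 0x2a, 0x22, 0x2b, 0xfc, 0x57]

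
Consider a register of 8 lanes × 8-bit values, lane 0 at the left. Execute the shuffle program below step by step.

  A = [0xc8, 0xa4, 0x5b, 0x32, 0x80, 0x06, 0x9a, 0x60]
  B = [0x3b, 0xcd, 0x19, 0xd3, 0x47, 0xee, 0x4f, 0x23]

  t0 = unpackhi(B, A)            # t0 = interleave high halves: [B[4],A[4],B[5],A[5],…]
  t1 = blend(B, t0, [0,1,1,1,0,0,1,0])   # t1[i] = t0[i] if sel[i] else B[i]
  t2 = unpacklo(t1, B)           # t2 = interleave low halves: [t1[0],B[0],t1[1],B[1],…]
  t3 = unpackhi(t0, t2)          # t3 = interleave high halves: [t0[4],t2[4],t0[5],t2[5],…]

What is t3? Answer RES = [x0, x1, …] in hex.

  t0: 47 80 ee 06 4f 9a 23 60
  t1: 3b 80 ee 06 47 ee 23 23
  t2: 3b 3b 80 cd ee 19 06 d3
  t3: 4f ee 9a 19 23 06 60 d3

RES = [ 0x4f  0xee  0x9a  0x19  0x23  0x06  0x60  0xd3 ]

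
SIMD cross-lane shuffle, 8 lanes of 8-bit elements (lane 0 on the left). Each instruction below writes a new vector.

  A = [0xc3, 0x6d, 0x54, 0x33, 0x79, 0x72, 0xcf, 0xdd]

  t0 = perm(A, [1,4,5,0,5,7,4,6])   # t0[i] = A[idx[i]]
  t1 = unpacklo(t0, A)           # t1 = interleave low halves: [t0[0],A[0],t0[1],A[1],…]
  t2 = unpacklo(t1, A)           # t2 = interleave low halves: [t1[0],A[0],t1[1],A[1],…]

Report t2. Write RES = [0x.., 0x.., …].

RES = [ 0x6d  0xc3  0xc3  0x6d  0x79  0x54  0x6d  0x33 ]

t0 = [0x6d, 0x79, 0x72, 0xc3, 0x72, 0xdd, 0x79, 0xcf]
t1 = [0x6d, 0xc3, 0x79, 0x6d, 0x72, 0x54, 0xc3, 0x33]
t2 = [0x6d, 0xc3, 0xc3, 0x6d, 0x79, 0x54, 0x6d, 0x33]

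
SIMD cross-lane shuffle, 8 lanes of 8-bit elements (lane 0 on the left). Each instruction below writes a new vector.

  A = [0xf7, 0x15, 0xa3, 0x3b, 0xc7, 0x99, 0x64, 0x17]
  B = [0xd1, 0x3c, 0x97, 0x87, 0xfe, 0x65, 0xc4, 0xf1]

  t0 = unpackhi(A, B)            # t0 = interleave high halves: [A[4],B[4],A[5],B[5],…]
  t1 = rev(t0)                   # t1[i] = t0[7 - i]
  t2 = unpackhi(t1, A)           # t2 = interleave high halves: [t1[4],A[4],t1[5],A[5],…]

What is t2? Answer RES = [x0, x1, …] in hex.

  t0: c7 fe 99 65 64 c4 17 f1
  t1: f1 17 c4 64 65 99 fe c7
  t2: 65 c7 99 99 fe 64 c7 17

RES = [0x65, 0xc7, 0x99, 0x99, 0xfe, 0x64, 0xc7, 0x17]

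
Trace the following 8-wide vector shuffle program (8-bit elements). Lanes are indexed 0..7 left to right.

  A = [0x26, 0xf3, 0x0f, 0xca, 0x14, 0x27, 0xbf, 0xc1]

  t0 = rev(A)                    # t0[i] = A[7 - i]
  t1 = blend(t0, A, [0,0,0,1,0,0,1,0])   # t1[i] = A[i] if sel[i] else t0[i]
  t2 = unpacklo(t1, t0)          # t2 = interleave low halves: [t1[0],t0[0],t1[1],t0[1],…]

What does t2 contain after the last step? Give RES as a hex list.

t0 = [0xc1, 0xbf, 0x27, 0x14, 0xca, 0x0f, 0xf3, 0x26]
t1 = [0xc1, 0xbf, 0x27, 0xca, 0xca, 0x0f, 0xbf, 0x26]
t2 = [0xc1, 0xc1, 0xbf, 0xbf, 0x27, 0x27, 0xca, 0x14]

RES = [0xc1, 0xc1, 0xbf, 0xbf, 0x27, 0x27, 0xca, 0x14]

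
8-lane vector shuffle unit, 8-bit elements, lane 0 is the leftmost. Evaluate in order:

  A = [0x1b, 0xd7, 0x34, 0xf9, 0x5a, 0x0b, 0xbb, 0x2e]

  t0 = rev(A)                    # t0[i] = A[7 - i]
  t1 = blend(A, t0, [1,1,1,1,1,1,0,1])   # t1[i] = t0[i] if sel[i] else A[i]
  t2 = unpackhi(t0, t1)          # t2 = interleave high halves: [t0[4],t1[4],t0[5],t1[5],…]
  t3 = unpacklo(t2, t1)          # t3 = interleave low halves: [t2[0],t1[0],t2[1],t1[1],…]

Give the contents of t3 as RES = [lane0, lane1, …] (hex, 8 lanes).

t0 = [0x2e, 0xbb, 0x0b, 0x5a, 0xf9, 0x34, 0xd7, 0x1b]
t1 = [0x2e, 0xbb, 0x0b, 0x5a, 0xf9, 0x34, 0xbb, 0x1b]
t2 = [0xf9, 0xf9, 0x34, 0x34, 0xd7, 0xbb, 0x1b, 0x1b]
t3 = [0xf9, 0x2e, 0xf9, 0xbb, 0x34, 0x0b, 0x34, 0x5a]

RES = [0xf9, 0x2e, 0xf9, 0xbb, 0x34, 0x0b, 0x34, 0x5a]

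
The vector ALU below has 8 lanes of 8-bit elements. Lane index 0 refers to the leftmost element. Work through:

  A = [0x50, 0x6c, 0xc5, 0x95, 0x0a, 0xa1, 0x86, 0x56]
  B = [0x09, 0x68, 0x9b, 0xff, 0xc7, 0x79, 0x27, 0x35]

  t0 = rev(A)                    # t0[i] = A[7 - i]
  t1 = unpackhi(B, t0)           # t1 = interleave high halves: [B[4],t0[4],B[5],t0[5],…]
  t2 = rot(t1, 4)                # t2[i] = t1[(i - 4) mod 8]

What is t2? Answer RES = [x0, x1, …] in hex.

RES = [0x27, 0x6c, 0x35, 0x50, 0xc7, 0x95, 0x79, 0xc5]

→ t0 |56|86|a1|0a|95|c5|6c|50|
→ t1 |c7|95|79|c5|27|6c|35|50|
→ t2 |27|6c|35|50|c7|95|79|c5|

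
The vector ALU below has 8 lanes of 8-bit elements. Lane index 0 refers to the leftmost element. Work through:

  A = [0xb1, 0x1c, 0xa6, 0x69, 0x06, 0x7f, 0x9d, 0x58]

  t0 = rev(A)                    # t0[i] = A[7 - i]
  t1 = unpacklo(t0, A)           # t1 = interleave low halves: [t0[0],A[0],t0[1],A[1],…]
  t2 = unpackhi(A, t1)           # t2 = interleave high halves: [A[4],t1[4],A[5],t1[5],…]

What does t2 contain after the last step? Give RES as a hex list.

RES = [0x06, 0x7f, 0x7f, 0xa6, 0x9d, 0x06, 0x58, 0x69]

  t0: 58 9d 7f 06 69 a6 1c b1
  t1: 58 b1 9d 1c 7f a6 06 69
  t2: 06 7f 7f a6 9d 06 58 69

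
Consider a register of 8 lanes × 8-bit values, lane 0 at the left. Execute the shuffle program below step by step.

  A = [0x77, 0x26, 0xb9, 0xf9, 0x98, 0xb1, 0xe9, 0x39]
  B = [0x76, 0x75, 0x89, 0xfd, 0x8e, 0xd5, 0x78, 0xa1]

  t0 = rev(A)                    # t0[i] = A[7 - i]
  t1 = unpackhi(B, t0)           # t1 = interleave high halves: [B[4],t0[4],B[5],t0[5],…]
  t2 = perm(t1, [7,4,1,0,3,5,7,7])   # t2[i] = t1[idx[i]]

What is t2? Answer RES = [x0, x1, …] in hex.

RES = [ 0x77  0x78  0xf9  0x8e  0xb9  0x26  0x77  0x77 ]

→ t0 |39|e9|b1|98|f9|b9|26|77|
→ t1 |8e|f9|d5|b9|78|26|a1|77|
→ t2 |77|78|f9|8e|b9|26|77|77|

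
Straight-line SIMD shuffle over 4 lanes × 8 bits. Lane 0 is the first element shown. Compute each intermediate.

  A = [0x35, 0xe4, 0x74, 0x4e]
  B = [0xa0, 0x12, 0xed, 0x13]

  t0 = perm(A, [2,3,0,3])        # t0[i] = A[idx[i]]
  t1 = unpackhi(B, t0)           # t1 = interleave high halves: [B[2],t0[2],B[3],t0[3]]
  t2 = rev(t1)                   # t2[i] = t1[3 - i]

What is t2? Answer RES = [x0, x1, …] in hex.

RES = [ 0x4e  0x13  0x35  0xed ]

t0 = [0x74, 0x4e, 0x35, 0x4e]
t1 = [0xed, 0x35, 0x13, 0x4e]
t2 = [0x4e, 0x13, 0x35, 0xed]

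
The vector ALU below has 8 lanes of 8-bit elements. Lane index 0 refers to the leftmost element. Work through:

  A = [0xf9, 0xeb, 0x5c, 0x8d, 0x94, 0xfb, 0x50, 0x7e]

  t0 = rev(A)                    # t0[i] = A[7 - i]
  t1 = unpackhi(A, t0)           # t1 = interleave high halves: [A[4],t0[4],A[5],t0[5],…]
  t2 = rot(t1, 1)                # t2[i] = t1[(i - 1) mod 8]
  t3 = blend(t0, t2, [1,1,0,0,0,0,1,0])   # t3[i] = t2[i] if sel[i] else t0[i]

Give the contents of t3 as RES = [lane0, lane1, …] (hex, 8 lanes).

  t0: 7e 50 fb 94 8d 5c eb f9
  t1: 94 8d fb 5c 50 eb 7e f9
  t2: f9 94 8d fb 5c 50 eb 7e
  t3: f9 94 fb 94 8d 5c eb f9

RES = [ 0xf9  0x94  0xfb  0x94  0x8d  0x5c  0xeb  0xf9 ]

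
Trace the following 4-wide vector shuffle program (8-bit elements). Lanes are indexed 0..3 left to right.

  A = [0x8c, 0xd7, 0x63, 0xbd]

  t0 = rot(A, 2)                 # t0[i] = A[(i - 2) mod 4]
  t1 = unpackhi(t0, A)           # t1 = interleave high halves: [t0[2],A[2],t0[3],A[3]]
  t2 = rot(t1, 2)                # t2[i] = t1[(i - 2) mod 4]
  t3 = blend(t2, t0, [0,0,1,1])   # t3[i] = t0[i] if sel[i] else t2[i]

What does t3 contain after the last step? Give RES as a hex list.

RES = [0xd7, 0xbd, 0x8c, 0xd7]

t0 = [0x63, 0xbd, 0x8c, 0xd7]
t1 = [0x8c, 0x63, 0xd7, 0xbd]
t2 = [0xd7, 0xbd, 0x8c, 0x63]
t3 = [0xd7, 0xbd, 0x8c, 0xd7]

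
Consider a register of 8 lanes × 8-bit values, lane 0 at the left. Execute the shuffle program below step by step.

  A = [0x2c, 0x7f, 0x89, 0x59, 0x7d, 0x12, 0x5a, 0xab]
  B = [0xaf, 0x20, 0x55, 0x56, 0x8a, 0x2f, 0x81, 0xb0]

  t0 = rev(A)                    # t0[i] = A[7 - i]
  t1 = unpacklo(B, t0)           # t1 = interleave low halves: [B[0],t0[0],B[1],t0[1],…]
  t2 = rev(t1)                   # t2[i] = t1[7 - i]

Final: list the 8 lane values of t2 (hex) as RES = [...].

→ t0 |ab|5a|12|7d|59|89|7f|2c|
→ t1 |af|ab|20|5a|55|12|56|7d|
→ t2 |7d|56|12|55|5a|20|ab|af|

RES = [0x7d, 0x56, 0x12, 0x55, 0x5a, 0x20, 0xab, 0xaf]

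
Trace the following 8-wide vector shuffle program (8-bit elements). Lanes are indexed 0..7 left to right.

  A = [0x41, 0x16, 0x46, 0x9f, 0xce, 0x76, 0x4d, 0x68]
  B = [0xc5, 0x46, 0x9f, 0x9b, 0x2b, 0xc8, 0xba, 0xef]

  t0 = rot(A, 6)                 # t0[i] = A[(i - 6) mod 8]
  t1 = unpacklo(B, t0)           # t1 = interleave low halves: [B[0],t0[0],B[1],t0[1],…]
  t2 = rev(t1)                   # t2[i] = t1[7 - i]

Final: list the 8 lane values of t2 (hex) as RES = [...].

RES = [ 0x76  0x9b  0xce  0x9f  0x9f  0x46  0x46  0xc5 ]

→ t0 |46|9f|ce|76|4d|68|41|16|
→ t1 |c5|46|46|9f|9f|ce|9b|76|
→ t2 |76|9b|ce|9f|9f|46|46|c5|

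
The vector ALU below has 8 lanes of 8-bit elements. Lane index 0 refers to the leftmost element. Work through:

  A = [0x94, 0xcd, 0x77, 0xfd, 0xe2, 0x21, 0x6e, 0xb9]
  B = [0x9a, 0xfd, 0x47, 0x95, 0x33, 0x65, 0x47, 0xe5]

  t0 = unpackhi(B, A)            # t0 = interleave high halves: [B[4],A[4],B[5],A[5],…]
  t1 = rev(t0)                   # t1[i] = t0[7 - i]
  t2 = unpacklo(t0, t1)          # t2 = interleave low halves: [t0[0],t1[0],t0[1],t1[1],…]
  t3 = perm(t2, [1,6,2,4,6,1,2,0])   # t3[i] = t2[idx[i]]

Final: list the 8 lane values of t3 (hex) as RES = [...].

t0 = [0x33, 0xe2, 0x65, 0x21, 0x47, 0x6e, 0xe5, 0xb9]
t1 = [0xb9, 0xe5, 0x6e, 0x47, 0x21, 0x65, 0xe2, 0x33]
t2 = [0x33, 0xb9, 0xe2, 0xe5, 0x65, 0x6e, 0x21, 0x47]
t3 = [0xb9, 0x21, 0xe2, 0x65, 0x21, 0xb9, 0xe2, 0x33]

RES = [ 0xb9  0x21  0xe2  0x65  0x21  0xb9  0xe2  0x33 ]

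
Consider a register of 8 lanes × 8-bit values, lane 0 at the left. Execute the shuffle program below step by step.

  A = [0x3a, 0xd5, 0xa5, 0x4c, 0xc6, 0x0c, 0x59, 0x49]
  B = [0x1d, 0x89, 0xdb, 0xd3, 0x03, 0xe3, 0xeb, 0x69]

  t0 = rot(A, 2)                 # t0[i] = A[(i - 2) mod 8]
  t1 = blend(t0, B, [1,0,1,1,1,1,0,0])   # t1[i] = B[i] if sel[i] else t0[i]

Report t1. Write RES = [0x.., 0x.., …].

RES = [0x1d, 0x49, 0xdb, 0xd3, 0x03, 0xe3, 0xc6, 0x0c]

  t0: 59 49 3a d5 a5 4c c6 0c
  t1: 1d 49 db d3 03 e3 c6 0c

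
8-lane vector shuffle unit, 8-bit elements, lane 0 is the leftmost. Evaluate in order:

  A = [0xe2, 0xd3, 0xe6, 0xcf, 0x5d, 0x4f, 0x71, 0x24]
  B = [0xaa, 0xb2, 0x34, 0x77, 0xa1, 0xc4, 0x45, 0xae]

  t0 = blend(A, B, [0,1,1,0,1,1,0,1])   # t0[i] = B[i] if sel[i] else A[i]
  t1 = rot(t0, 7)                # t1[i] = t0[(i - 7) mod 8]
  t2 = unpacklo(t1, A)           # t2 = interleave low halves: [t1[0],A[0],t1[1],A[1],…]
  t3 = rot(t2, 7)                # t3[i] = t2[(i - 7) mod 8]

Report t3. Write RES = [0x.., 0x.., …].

→ t0 |e2|b2|34|cf|a1|c4|71|ae|
→ t1 |b2|34|cf|a1|c4|71|ae|e2|
→ t2 |b2|e2|34|d3|cf|e6|a1|cf|
→ t3 |e2|34|d3|cf|e6|a1|cf|b2|

RES = [ 0xe2  0x34  0xd3  0xcf  0xe6  0xa1  0xcf  0xb2 ]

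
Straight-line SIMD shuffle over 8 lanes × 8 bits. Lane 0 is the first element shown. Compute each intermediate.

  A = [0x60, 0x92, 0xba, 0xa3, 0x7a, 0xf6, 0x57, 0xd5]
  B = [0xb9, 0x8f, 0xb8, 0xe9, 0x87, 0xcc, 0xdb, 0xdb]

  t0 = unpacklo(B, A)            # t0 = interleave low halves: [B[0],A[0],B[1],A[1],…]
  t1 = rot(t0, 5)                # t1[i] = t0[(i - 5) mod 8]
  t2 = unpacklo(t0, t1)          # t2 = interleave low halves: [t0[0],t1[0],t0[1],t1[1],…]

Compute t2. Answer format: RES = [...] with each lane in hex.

→ t0 |b9|60|8f|92|b8|ba|e9|a3|
→ t1 |92|b8|ba|e9|a3|b9|60|8f|
→ t2 |b9|92|60|b8|8f|ba|92|e9|

RES = [ 0xb9  0x92  0x60  0xb8  0x8f  0xba  0x92  0xe9 ]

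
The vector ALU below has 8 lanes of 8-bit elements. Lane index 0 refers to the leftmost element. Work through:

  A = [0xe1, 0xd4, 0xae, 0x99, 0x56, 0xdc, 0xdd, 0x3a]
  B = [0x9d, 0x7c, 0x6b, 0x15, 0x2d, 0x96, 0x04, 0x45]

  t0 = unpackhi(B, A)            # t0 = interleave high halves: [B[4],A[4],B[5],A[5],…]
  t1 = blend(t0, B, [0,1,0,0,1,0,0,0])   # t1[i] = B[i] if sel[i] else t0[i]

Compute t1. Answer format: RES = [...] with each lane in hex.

  t0: 2d 56 96 dc 04 dd 45 3a
  t1: 2d 7c 96 dc 2d dd 45 3a

RES = [0x2d, 0x7c, 0x96, 0xdc, 0x2d, 0xdd, 0x45, 0x3a]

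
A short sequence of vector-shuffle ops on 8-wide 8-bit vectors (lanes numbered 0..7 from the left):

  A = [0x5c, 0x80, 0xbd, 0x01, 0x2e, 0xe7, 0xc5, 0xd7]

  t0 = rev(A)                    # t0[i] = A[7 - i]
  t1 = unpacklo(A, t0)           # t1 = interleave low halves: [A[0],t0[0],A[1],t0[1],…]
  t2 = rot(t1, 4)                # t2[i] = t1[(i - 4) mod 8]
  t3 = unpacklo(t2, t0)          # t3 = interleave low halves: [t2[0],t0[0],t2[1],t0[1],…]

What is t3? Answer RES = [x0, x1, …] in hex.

RES = [ 0xbd  0xd7  0xe7  0xc5  0x01  0xe7  0x2e  0x2e ]

t0 = [0xd7, 0xc5, 0xe7, 0x2e, 0x01, 0xbd, 0x80, 0x5c]
t1 = [0x5c, 0xd7, 0x80, 0xc5, 0xbd, 0xe7, 0x01, 0x2e]
t2 = [0xbd, 0xe7, 0x01, 0x2e, 0x5c, 0xd7, 0x80, 0xc5]
t3 = [0xbd, 0xd7, 0xe7, 0xc5, 0x01, 0xe7, 0x2e, 0x2e]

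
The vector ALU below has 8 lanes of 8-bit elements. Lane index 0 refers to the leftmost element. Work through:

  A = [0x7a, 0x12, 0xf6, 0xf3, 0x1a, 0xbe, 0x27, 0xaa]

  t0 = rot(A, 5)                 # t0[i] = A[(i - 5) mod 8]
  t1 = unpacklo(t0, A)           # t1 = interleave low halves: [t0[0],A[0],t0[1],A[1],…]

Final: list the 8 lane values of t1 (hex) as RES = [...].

  t0: f3 1a be 27 aa 7a 12 f6
  t1: f3 7a 1a 12 be f6 27 f3

RES = [ 0xf3  0x7a  0x1a  0x12  0xbe  0xf6  0x27  0xf3 ]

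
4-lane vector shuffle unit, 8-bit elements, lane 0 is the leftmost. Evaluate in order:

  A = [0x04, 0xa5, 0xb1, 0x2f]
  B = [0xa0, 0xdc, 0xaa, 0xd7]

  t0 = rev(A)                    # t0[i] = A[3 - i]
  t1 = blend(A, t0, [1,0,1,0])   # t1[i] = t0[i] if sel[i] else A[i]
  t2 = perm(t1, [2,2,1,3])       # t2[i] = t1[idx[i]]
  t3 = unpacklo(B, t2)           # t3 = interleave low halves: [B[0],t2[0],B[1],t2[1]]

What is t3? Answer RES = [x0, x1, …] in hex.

t0 = [0x2f, 0xb1, 0xa5, 0x04]
t1 = [0x2f, 0xa5, 0xa5, 0x2f]
t2 = [0xa5, 0xa5, 0xa5, 0x2f]
t3 = [0xa0, 0xa5, 0xdc, 0xa5]

RES = [0xa0, 0xa5, 0xdc, 0xa5]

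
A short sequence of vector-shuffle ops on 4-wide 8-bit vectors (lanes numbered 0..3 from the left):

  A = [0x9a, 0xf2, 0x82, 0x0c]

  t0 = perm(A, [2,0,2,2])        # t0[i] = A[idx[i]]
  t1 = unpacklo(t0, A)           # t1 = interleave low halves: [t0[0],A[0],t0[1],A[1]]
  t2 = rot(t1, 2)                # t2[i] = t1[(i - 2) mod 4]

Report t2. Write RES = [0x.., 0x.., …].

→ t0 |82|9a|82|82|
→ t1 |82|9a|9a|f2|
→ t2 |9a|f2|82|9a|

RES = [ 0x9a  0xf2  0x82  0x9a ]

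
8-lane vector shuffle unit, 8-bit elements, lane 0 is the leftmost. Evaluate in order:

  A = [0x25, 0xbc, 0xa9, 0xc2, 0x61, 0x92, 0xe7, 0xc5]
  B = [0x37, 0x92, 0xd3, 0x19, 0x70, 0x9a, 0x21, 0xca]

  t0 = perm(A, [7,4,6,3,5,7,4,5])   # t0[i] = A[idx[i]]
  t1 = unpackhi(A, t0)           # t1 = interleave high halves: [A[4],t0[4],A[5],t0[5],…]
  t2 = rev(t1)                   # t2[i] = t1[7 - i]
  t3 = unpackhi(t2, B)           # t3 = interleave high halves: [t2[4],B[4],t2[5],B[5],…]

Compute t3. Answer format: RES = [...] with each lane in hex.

→ t0 |c5|61|e7|c2|92|c5|61|92|
→ t1 |61|92|92|c5|e7|61|c5|92|
→ t2 |92|c5|61|e7|c5|92|92|61|
→ t3 |c5|70|92|9a|92|21|61|ca|

RES = [0xc5, 0x70, 0x92, 0x9a, 0x92, 0x21, 0x61, 0xca]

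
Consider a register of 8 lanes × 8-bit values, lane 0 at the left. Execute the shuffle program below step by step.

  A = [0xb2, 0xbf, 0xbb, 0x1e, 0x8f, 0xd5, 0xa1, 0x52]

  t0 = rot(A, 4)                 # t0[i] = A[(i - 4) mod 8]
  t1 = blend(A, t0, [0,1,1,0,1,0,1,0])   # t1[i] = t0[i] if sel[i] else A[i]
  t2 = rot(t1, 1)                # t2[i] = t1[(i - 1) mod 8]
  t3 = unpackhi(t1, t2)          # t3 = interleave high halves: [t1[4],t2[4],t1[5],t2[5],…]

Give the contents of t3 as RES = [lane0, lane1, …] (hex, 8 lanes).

t0 = [0x8f, 0xd5, 0xa1, 0x52, 0xb2, 0xbf, 0xbb, 0x1e]
t1 = [0xb2, 0xd5, 0xa1, 0x1e, 0xb2, 0xd5, 0xbb, 0x52]
t2 = [0x52, 0xb2, 0xd5, 0xa1, 0x1e, 0xb2, 0xd5, 0xbb]
t3 = [0xb2, 0x1e, 0xd5, 0xb2, 0xbb, 0xd5, 0x52, 0xbb]

RES = [0xb2, 0x1e, 0xd5, 0xb2, 0xbb, 0xd5, 0x52, 0xbb]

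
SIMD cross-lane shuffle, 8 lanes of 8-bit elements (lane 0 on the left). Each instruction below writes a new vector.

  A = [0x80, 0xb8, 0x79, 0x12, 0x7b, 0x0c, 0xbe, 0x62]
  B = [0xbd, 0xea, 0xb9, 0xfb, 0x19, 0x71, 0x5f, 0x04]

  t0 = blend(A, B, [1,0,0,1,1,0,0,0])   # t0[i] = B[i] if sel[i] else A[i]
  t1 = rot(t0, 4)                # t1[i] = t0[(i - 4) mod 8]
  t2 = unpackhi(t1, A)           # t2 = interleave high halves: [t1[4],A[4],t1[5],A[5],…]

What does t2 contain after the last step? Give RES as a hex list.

  t0: bd b8 79 fb 19 0c be 62
  t1: 19 0c be 62 bd b8 79 fb
  t2: bd 7b b8 0c 79 be fb 62

RES = [ 0xbd  0x7b  0xb8  0x0c  0x79  0xbe  0xfb  0x62 ]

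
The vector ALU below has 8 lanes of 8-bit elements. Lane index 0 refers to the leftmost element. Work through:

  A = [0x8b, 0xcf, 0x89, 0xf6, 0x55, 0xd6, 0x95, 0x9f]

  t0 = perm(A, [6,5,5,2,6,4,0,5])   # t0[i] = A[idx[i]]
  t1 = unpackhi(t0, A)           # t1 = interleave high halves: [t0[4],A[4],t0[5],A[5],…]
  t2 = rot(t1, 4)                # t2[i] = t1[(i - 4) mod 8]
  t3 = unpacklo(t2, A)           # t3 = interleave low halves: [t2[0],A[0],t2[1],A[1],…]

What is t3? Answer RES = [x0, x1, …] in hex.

→ t0 |95|d6|d6|89|95|55|8b|d6|
→ t1 |95|55|55|d6|8b|95|d6|9f|
→ t2 |8b|95|d6|9f|95|55|55|d6|
→ t3 |8b|8b|95|cf|d6|89|9f|f6|

RES = [ 0x8b  0x8b  0x95  0xcf  0xd6  0x89  0x9f  0xf6 ]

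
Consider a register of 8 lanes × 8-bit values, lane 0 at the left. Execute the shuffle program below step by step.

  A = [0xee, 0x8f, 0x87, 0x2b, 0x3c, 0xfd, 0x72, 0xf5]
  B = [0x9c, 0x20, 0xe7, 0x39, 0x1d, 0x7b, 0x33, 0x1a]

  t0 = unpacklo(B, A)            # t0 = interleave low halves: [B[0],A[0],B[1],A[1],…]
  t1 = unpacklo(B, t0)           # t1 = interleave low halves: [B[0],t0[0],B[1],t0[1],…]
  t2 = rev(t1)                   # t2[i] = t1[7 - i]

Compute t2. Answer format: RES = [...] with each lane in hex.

RES = [ 0x8f  0x39  0x20  0xe7  0xee  0x20  0x9c  0x9c ]

  t0: 9c ee 20 8f e7 87 39 2b
  t1: 9c 9c 20 ee e7 20 39 8f
  t2: 8f 39 20 e7 ee 20 9c 9c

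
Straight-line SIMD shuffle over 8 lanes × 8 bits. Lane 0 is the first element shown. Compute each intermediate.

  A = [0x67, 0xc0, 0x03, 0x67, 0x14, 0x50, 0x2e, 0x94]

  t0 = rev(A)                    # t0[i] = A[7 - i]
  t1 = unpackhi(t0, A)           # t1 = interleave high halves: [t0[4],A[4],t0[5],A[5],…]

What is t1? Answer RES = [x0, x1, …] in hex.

t0 = [0x94, 0x2e, 0x50, 0x14, 0x67, 0x03, 0xc0, 0x67]
t1 = [0x67, 0x14, 0x03, 0x50, 0xc0, 0x2e, 0x67, 0x94]

RES = [ 0x67  0x14  0x03  0x50  0xc0  0x2e  0x67  0x94 ]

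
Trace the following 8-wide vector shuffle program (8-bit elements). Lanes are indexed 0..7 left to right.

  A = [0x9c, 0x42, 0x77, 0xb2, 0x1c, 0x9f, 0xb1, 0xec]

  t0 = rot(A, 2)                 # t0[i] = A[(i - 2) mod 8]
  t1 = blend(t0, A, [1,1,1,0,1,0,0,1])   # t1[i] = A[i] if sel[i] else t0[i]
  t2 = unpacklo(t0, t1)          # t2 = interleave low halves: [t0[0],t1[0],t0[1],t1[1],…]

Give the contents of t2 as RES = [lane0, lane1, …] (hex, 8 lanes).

→ t0 |b1|ec|9c|42|77|b2|1c|9f|
→ t1 |9c|42|77|42|1c|b2|1c|ec|
→ t2 |b1|9c|ec|42|9c|77|42|42|

RES = [0xb1, 0x9c, 0xec, 0x42, 0x9c, 0x77, 0x42, 0x42]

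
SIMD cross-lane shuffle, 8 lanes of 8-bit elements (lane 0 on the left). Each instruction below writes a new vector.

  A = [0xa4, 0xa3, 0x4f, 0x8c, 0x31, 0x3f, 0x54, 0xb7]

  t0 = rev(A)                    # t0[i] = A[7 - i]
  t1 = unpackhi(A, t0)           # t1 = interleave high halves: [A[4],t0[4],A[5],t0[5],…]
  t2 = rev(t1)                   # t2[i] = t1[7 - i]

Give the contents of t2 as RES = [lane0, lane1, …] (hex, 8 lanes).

RES = [0xa4, 0xb7, 0xa3, 0x54, 0x4f, 0x3f, 0x8c, 0x31]

→ t0 |b7|54|3f|31|8c|4f|a3|a4|
→ t1 |31|8c|3f|4f|54|a3|b7|a4|
→ t2 |a4|b7|a3|54|4f|3f|8c|31|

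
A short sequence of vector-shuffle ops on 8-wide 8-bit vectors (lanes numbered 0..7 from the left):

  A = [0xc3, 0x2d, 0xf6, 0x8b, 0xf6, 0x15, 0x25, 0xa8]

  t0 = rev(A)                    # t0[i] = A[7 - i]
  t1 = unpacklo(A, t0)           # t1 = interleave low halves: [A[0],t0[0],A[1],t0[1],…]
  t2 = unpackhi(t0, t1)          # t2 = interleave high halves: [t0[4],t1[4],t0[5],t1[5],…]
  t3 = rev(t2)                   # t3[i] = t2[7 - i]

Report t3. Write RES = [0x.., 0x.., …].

t0 = [0xa8, 0x25, 0x15, 0xf6, 0x8b, 0xf6, 0x2d, 0xc3]
t1 = [0xc3, 0xa8, 0x2d, 0x25, 0xf6, 0x15, 0x8b, 0xf6]
t2 = [0x8b, 0xf6, 0xf6, 0x15, 0x2d, 0x8b, 0xc3, 0xf6]
t3 = [0xf6, 0xc3, 0x8b, 0x2d, 0x15, 0xf6, 0xf6, 0x8b]

RES = [ 0xf6  0xc3  0x8b  0x2d  0x15  0xf6  0xf6  0x8b ]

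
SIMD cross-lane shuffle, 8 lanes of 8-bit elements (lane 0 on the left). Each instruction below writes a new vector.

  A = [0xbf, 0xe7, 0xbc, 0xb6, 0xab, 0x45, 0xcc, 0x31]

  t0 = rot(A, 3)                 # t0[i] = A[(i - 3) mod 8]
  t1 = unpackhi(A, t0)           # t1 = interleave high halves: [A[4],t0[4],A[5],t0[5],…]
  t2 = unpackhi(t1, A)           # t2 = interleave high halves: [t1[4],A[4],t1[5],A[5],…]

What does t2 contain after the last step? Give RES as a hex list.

RES = [0xcc, 0xab, 0xb6, 0x45, 0x31, 0xcc, 0xab, 0x31]

→ t0 |45|cc|31|bf|e7|bc|b6|ab|
→ t1 |ab|e7|45|bc|cc|b6|31|ab|
→ t2 |cc|ab|b6|45|31|cc|ab|31|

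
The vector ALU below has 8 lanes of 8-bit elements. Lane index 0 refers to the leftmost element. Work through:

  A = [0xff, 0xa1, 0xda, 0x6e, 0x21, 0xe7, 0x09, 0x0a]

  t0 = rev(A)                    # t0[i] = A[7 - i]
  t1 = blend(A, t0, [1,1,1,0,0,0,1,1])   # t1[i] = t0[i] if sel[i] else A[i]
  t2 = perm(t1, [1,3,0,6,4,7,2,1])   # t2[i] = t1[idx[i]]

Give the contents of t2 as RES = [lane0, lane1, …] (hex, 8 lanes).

RES = [0x09, 0x6e, 0x0a, 0xa1, 0x21, 0xff, 0xe7, 0x09]

  t0: 0a 09 e7 21 6e da a1 ff
  t1: 0a 09 e7 6e 21 e7 a1 ff
  t2: 09 6e 0a a1 21 ff e7 09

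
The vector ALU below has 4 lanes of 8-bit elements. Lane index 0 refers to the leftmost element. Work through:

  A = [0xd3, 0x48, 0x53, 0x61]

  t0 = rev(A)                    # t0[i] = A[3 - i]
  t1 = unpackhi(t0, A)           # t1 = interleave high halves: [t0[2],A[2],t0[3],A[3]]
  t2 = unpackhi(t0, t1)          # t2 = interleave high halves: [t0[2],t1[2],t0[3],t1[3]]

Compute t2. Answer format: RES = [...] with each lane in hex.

→ t0 |61|53|48|d3|
→ t1 |48|53|d3|61|
→ t2 |48|d3|d3|61|

RES = [ 0x48  0xd3  0xd3  0x61 ]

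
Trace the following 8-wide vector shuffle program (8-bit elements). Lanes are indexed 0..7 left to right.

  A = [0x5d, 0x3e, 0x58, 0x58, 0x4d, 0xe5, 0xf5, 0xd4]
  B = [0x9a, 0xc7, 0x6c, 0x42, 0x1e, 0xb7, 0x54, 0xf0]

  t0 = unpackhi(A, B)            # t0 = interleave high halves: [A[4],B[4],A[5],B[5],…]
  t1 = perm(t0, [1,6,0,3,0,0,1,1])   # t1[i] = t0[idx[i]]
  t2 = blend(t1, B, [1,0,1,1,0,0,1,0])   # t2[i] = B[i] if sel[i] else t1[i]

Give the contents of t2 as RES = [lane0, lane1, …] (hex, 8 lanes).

→ t0 |4d|1e|e5|b7|f5|54|d4|f0|
→ t1 |1e|d4|4d|b7|4d|4d|1e|1e|
→ t2 |9a|d4|6c|42|4d|4d|54|1e|

RES = [ 0x9a  0xd4  0x6c  0x42  0x4d  0x4d  0x54  0x1e ]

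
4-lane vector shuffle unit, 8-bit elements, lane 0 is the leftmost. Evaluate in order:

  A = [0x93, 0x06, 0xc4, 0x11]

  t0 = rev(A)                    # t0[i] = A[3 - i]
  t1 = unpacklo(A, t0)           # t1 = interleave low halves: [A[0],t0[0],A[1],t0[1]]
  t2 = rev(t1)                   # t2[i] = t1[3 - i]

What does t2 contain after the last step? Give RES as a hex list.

t0 = [0x11, 0xc4, 0x06, 0x93]
t1 = [0x93, 0x11, 0x06, 0xc4]
t2 = [0xc4, 0x06, 0x11, 0x93]

RES = [0xc4, 0x06, 0x11, 0x93]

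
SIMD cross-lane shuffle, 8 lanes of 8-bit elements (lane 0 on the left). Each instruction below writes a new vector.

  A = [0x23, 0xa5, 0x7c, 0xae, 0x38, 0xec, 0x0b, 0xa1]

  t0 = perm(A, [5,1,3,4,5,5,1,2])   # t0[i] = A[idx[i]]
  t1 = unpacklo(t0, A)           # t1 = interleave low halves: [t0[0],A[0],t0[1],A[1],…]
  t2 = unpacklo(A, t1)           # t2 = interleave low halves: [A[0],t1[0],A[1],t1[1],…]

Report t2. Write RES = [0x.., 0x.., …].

RES = [ 0x23  0xec  0xa5  0x23  0x7c  0xa5  0xae  0xa5 ]

t0 = [0xec, 0xa5, 0xae, 0x38, 0xec, 0xec, 0xa5, 0x7c]
t1 = [0xec, 0x23, 0xa5, 0xa5, 0xae, 0x7c, 0x38, 0xae]
t2 = [0x23, 0xec, 0xa5, 0x23, 0x7c, 0xa5, 0xae, 0xa5]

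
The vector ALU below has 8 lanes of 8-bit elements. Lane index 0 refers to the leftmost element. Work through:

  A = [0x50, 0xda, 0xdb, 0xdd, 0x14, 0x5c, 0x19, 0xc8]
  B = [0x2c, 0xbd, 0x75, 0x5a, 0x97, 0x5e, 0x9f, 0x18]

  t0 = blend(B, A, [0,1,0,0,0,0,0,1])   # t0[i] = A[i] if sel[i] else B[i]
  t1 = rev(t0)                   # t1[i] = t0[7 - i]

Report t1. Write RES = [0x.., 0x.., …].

RES = [0xc8, 0x9f, 0x5e, 0x97, 0x5a, 0x75, 0xda, 0x2c]

→ t0 |2c|da|75|5a|97|5e|9f|c8|
→ t1 |c8|9f|5e|97|5a|75|da|2c|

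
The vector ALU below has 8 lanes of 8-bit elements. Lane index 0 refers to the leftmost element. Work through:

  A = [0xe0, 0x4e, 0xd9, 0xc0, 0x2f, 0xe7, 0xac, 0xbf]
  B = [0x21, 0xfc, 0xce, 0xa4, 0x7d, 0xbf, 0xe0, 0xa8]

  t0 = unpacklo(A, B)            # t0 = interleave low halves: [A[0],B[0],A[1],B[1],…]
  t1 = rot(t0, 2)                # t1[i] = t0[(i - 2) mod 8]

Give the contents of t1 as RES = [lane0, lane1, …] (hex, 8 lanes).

RES = [ 0xc0  0xa4  0xe0  0x21  0x4e  0xfc  0xd9  0xce ]

  t0: e0 21 4e fc d9 ce c0 a4
  t1: c0 a4 e0 21 4e fc d9 ce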